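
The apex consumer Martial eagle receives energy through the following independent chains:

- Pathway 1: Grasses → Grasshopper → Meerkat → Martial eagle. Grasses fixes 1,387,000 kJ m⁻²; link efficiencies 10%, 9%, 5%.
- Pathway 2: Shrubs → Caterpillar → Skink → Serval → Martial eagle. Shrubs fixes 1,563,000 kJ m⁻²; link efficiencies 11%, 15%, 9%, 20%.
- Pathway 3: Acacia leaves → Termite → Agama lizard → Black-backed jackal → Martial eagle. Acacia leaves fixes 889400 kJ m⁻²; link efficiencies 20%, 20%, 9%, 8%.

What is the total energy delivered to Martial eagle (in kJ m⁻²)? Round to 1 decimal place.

Pathway 1: 1387000 × 0.1 × 0.09 × 0.05 = 624.15 kJ m⁻²
Pathway 2: 1563000 × 0.11 × 0.15 × 0.09 × 0.2 = 464.211 kJ m⁻²
Pathway 3: 889400 × 0.2 × 0.2 × 0.09 × 0.08 = 256.1472 kJ m⁻²
Total at Martial eagle: 624.15 + 464.211 + 256.1472 = 1344.5082 kJ m⁻²

1344.5 kJ m⁻²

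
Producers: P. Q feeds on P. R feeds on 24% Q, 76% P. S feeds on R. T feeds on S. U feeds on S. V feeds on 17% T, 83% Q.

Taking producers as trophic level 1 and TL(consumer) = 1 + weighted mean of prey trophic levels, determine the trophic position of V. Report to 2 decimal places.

Q: 1 + 1 = 2
R: 1 + (0.24×2 + 0.76×1) = 2.24
S: 1 + 2.24 = 3.24
T: 1 + 3.24 = 4.24
U: 1 + 3.24 = 4.24
V: 1 + (0.17×4.24 + 0.83×2) = 3.3808

3.38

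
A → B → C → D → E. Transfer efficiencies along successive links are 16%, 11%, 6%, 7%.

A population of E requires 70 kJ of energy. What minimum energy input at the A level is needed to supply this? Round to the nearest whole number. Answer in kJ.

946970 kJ

Cumulative transfer efficiency: 0.16 × 0.11 × 0.06 × 0.07 = 0.00007392
A energy = 70 / 0.00007392 = 946970 kJ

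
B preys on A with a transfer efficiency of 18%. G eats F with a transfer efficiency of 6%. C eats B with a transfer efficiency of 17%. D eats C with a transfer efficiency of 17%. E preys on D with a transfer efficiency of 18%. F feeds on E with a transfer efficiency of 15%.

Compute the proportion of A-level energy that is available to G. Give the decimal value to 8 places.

0.00000843

Product of link efficiencies: 0.18 × 0.17 × 0.17 × 0.18 × 0.15 × 0.06 = 0.00000842724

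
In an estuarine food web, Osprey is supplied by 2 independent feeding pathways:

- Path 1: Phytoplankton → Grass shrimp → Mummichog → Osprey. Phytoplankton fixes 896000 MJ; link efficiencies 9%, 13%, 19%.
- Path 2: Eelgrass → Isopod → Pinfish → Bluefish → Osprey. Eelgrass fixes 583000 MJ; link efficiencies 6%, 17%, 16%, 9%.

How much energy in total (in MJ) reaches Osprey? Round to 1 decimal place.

2077.4 MJ

Path 1: 896000 × 0.09 × 0.13 × 0.19 = 1991.808 MJ
Path 2: 583000 × 0.06 × 0.17 × 0.16 × 0.09 = 85.63104 MJ
Total at Osprey: 1991.808 + 85.63104 = 2077.43904 MJ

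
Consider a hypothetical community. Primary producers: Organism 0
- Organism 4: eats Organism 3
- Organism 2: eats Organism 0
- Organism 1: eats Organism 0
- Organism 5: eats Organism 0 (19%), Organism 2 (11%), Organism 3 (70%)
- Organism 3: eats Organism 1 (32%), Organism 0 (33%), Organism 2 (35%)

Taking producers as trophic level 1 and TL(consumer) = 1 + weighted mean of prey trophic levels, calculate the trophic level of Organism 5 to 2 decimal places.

3.28

Organism 1: 1 + 1 = 2
Organism 2: 1 + 1 = 2
Organism 3: 1 + (0.32×2 + 0.33×1 + 0.35×2) = 2.67
Organism 4: 1 + 2.67 = 3.67
Organism 5: 1 + (0.19×1 + 0.11×2 + 0.7×2.67) = 3.279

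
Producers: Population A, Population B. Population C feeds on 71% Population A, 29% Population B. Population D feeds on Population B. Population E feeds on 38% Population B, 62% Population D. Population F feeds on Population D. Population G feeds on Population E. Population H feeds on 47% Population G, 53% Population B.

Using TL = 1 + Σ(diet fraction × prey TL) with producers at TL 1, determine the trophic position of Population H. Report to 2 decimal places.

3.23

Population C: 1 + (0.71×1 + 0.29×1) = 2
Population D: 1 + 1 = 2
Population E: 1 + (0.38×1 + 0.62×2) = 2.62
Population F: 1 + 2 = 3
Population G: 1 + 2.62 = 3.62
Population H: 1 + (0.47×3.62 + 0.53×1) = 3.2314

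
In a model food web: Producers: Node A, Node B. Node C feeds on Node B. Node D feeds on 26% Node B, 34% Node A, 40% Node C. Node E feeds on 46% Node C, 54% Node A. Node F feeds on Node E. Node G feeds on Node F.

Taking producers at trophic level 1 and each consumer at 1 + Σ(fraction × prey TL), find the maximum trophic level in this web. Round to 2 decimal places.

Node C: 1 + 1 = 2
Node D: 1 + (0.26×1 + 0.34×1 + 0.4×2) = 2.4
Node E: 1 + (0.46×2 + 0.54×1) = 2.46
Node F: 1 + 2.46 = 3.46
Node G: 1 + 3.46 = 4.46

4.46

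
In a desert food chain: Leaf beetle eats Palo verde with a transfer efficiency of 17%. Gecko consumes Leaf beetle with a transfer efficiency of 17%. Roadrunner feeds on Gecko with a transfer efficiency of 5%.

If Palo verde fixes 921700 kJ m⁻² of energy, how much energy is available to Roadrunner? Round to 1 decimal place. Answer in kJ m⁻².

Leaf beetle: 921700 × 0.17 = 156689 kJ m⁻²
Gecko: 156689 × 0.17 = 26637.13 kJ m⁻²
Roadrunner: 26637.13 × 0.05 = 1331.8565 kJ m⁻²

1331.9 kJ m⁻²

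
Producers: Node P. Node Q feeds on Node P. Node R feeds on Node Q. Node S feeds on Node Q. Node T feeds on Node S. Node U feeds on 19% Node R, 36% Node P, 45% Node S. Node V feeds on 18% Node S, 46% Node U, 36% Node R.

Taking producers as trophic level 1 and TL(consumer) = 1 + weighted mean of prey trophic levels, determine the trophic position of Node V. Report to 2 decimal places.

Node Q: 1 + 1 = 2
Node R: 1 + 2 = 3
Node S: 1 + 2 = 3
Node T: 1 + 3 = 4
Node U: 1 + (0.19×3 + 0.36×1 + 0.45×3) = 3.28
Node V: 1 + (0.18×3 + 0.46×3.28 + 0.36×3) = 4.1288

4.13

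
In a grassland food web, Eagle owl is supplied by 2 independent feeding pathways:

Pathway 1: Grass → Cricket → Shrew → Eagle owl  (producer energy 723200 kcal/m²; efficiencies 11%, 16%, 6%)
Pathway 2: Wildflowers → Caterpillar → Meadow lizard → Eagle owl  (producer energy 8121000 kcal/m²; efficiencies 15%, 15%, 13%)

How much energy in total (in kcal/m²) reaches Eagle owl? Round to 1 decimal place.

Pathway 1: 723200 × 0.11 × 0.16 × 0.06 = 763.6992 kcal/m²
Pathway 2: 8121000 × 0.15 × 0.15 × 0.13 = 23753.925 kcal/m²
Total at Eagle owl: 763.6992 + 23753.925 = 24517.6242 kcal/m²

24517.6 kcal/m²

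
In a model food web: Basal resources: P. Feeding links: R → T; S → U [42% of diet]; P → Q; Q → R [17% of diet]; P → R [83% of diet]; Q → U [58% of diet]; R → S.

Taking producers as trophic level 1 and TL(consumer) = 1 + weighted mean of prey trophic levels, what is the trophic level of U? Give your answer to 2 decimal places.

3.49

Q: 1 + 1 = 2
R: 1 + (0.17×2 + 0.83×1) = 2.17
S: 1 + 2.17 = 3.17
T: 1 + 2.17 = 3.17
U: 1 + (0.58×2 + 0.42×3.17) = 3.4914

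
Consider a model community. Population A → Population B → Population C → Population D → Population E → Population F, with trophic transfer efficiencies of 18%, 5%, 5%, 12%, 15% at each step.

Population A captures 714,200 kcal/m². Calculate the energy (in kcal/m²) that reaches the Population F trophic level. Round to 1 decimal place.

Population B: 714200 × 0.18 = 128556 kcal/m²
Population C: 128556 × 0.05 = 6427.8 kcal/m²
Population D: 6427.8 × 0.05 = 321.39 kcal/m²
Population E: 321.39 × 0.12 = 38.5668 kcal/m²
Population F: 38.5668 × 0.15 = 5.78502 kcal/m²

5.8 kcal/m²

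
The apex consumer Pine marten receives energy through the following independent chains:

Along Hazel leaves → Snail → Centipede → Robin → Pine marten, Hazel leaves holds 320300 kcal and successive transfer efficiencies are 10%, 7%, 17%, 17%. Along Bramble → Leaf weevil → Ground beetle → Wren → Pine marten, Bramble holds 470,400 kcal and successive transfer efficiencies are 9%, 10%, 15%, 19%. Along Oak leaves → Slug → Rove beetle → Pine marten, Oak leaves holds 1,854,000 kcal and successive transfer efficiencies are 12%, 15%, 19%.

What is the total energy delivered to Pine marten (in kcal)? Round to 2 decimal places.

6526.13 kcal

Via Hazel leaves: 320300 × 0.1 × 0.07 × 0.17 × 0.17 = 64.79669 kcal
Via Bramble: 470400 × 0.09 × 0.1 × 0.15 × 0.19 = 120.6576 kcal
Via Oak leaves: 1854000 × 0.12 × 0.15 × 0.19 = 6340.68 kcal
Total at Pine marten: 64.79669 + 120.6576 + 6340.68 = 6526.13429 kcal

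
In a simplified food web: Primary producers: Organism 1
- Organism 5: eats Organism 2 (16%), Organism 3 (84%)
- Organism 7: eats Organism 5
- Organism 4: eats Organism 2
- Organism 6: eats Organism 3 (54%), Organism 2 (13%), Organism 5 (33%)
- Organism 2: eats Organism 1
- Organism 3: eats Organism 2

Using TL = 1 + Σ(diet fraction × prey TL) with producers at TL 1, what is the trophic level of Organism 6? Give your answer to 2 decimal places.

Organism 2: 1 + 1 = 2
Organism 3: 1 + 2 = 3
Organism 4: 1 + 2 = 3
Organism 5: 1 + (0.16×2 + 0.84×3) = 3.84
Organism 6: 1 + (0.54×3 + 0.13×2 + 0.33×3.84) = 4.1472
Organism 7: 1 + 3.84 = 4.84

4.15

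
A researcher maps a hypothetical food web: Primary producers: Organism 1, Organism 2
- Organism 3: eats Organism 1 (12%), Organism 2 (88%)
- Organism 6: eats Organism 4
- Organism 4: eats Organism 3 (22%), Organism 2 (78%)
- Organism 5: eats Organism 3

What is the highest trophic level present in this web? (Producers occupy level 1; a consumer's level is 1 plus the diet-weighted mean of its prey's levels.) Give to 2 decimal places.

Organism 3: 1 + (0.12×1 + 0.88×1) = 2
Organism 4: 1 + (0.22×2 + 0.78×1) = 2.22
Organism 5: 1 + 2 = 3
Organism 6: 1 + 2.22 = 3.22

3.22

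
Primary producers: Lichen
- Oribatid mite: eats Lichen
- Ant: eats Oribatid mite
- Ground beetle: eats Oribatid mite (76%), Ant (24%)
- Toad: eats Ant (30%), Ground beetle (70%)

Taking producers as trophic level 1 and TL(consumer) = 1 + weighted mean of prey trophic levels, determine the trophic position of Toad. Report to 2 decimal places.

4.17

Oribatid mite: 1 + 1 = 2
Ant: 1 + 2 = 3
Ground beetle: 1 + (0.76×2 + 0.24×3) = 3.24
Toad: 1 + (0.3×3 + 0.7×3.24) = 4.168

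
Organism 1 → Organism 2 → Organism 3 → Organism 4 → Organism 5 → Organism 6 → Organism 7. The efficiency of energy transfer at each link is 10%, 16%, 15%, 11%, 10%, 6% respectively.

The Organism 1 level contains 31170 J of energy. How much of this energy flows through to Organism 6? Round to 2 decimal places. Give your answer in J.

Organism 2: 31170 × 0.1 = 3117 J
Organism 3: 3117 × 0.16 = 498.72 J
Organism 4: 498.72 × 0.15 = 74.808 J
Organism 5: 74.808 × 0.11 = 8.22888 J
Organism 6: 8.22888 × 0.1 = 0.822888 J

0.82 J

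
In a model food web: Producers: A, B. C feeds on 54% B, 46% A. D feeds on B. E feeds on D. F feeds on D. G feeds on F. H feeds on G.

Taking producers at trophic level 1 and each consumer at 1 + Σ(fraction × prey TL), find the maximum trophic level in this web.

5

C: 1 + (0.54×1 + 0.46×1) = 2
D: 1 + 1 = 2
E: 1 + 2 = 3
F: 1 + 2 = 3
G: 1 + 3 = 4
H: 1 + 4 = 5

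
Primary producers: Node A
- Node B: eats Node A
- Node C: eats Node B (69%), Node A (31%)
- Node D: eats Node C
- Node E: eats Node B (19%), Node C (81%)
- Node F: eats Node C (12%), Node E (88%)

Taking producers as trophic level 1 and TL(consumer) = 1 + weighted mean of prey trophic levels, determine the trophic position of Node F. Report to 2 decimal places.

Node B: 1 + 1 = 2
Node C: 1 + (0.69×2 + 0.31×1) = 2.69
Node D: 1 + 2.69 = 3.69
Node E: 1 + (0.19×2 + 0.81×2.69) = 3.5589
Node F: 1 + (0.12×2.69 + 0.88×3.5589) = 4.454632

4.45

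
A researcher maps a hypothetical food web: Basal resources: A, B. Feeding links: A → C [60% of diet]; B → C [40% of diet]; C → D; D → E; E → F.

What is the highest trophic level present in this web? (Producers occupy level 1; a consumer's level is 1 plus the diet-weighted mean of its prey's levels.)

C: 1 + (0.6×1 + 0.4×1) = 2
D: 1 + 2 = 3
E: 1 + 3 = 4
F: 1 + 4 = 5

5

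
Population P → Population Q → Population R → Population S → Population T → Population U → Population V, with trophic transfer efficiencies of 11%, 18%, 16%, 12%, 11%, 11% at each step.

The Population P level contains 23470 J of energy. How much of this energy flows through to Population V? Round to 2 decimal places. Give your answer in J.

Population Q: 23470 × 0.11 = 2581.7 J
Population R: 2581.7 × 0.18 = 464.706 J
Population S: 464.706 × 0.16 = 74.35296 J
Population T: 74.35296 × 0.12 = 8.9223552 J
Population U: 8.9223552 × 0.11 = 0.981459072 J
Population V: 0.981459072 × 0.11 = 0.10796049792 J

0.11 J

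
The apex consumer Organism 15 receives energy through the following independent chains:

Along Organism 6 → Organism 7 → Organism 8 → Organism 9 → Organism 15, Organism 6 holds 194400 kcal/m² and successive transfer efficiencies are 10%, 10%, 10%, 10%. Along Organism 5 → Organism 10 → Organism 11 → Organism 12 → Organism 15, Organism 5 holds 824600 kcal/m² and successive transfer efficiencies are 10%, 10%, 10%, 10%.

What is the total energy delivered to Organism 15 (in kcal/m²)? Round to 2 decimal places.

Via Organism 6: 194400 × 0.1 × 0.1 × 0.1 × 0.1 = 19.44 kcal/m²
Via Organism 5: 824600 × 0.1 × 0.1 × 0.1 × 0.1 = 82.46 kcal/m²
Total at Organism 15: 19.44 + 82.46 = 101.9 kcal/m²

101.90 kcal/m²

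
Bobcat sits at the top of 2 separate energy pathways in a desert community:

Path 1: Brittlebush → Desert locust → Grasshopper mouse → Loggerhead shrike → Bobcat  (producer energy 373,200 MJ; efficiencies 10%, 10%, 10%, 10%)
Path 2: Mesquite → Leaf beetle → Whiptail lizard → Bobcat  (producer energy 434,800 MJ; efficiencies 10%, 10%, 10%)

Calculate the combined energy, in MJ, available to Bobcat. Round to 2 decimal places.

472.12 MJ

Path 1: 373200 × 0.1 × 0.1 × 0.1 × 0.1 = 37.32 MJ
Path 2: 434800 × 0.1 × 0.1 × 0.1 = 434.8 MJ
Total at Bobcat: 37.32 + 434.8 = 472.12 MJ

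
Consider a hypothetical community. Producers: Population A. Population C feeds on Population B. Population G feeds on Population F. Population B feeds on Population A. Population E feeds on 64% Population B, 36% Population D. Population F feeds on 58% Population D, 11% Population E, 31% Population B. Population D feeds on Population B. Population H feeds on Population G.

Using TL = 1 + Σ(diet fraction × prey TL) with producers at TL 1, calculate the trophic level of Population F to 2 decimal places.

Population B: 1 + 1 = 2
Population C: 1 + 2 = 3
Population D: 1 + 2 = 3
Population E: 1 + (0.64×2 + 0.36×3) = 3.36
Population F: 1 + (0.58×3 + 0.11×3.36 + 0.31×2) = 3.7296
Population G: 1 + 3.7296 = 4.7296
Population H: 1 + 4.7296 = 5.7296

3.73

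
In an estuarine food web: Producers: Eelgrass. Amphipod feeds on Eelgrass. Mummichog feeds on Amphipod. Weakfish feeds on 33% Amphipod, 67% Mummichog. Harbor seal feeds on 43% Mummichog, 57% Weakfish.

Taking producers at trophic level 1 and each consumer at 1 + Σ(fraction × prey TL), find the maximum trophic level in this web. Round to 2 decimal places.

4.38

Amphipod: 1 + 1 = 2
Mummichog: 1 + 2 = 3
Weakfish: 1 + (0.33×2 + 0.67×3) = 3.67
Harbor seal: 1 + (0.43×3 + 0.57×3.67) = 4.3819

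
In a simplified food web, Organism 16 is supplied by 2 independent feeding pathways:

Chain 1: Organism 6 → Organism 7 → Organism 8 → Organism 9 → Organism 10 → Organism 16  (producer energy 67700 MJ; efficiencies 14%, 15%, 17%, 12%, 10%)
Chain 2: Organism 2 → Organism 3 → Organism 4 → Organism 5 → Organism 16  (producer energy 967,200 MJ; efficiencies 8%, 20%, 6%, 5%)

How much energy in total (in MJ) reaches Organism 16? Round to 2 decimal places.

Chain 1: 67700 × 0.14 × 0.15 × 0.17 × 0.12 × 0.1 = 2.900268 MJ
Chain 2: 967200 × 0.08 × 0.2 × 0.06 × 0.05 = 46.4256 MJ
Total at Organism 16: 2.900268 + 46.4256 = 49.325868 MJ

49.33 MJ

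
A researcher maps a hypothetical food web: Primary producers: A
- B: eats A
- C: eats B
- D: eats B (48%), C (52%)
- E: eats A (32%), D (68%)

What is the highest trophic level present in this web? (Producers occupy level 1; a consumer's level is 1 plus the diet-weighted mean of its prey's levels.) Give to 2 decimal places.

3.71

B: 1 + 1 = 2
C: 1 + 2 = 3
D: 1 + (0.48×2 + 0.52×3) = 3.52
E: 1 + (0.32×1 + 0.68×3.52) = 3.7136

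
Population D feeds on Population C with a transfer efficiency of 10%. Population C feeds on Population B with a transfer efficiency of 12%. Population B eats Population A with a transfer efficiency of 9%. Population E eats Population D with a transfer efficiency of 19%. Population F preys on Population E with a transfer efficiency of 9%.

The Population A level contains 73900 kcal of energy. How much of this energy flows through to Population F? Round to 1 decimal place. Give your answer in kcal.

1.4 kcal

Population B: 73900 × 0.09 = 6651 kcal
Population C: 6651 × 0.12 = 798.12 kcal
Population D: 798.12 × 0.1 = 79.812 kcal
Population E: 79.812 × 0.19 = 15.16428 kcal
Population F: 15.16428 × 0.09 = 1.3647852 kcal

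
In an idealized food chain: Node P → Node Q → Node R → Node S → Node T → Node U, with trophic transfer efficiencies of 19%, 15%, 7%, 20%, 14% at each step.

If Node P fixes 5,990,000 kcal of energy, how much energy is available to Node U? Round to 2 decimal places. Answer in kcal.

334.60 kcal

Node Q: 5990000 × 0.19 = 1138100 kcal
Node R: 1138100 × 0.15 = 170715 kcal
Node S: 170715 × 0.07 = 11950.05 kcal
Node T: 11950.05 × 0.2 = 2390.01 kcal
Node U: 2390.01 × 0.14 = 334.6014 kcal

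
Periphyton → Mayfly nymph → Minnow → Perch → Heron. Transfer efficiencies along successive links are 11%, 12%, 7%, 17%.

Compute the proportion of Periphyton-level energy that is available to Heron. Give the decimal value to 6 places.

0.000157

Product of link efficiencies: 0.11 × 0.12 × 0.07 × 0.17 = 0.00015708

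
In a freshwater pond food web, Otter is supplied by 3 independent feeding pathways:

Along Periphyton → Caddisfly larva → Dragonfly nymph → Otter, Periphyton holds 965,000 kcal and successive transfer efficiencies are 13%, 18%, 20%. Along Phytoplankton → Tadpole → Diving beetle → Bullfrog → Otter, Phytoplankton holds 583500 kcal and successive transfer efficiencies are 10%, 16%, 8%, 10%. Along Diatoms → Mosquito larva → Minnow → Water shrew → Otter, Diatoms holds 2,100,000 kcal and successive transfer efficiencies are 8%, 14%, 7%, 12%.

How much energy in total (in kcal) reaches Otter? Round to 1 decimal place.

4788.5 kcal

Via Periphyton: 965000 × 0.13 × 0.18 × 0.2 = 4516.2 kcal
Via Phytoplankton: 583500 × 0.1 × 0.16 × 0.08 × 0.1 = 74.688 kcal
Via Diatoms: 2100000 × 0.08 × 0.14 × 0.07 × 0.12 = 197.568 kcal
Total at Otter: 4516.2 + 74.688 + 197.568 = 4788.456 kcal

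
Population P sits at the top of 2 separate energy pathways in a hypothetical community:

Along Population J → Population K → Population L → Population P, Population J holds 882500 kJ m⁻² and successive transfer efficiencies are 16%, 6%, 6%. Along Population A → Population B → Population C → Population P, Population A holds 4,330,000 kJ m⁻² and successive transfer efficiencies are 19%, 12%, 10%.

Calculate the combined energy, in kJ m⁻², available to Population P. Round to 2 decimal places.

10380.72 kJ m⁻²

Via Population J: 882500 × 0.16 × 0.06 × 0.06 = 508.32 kJ m⁻²
Via Population A: 4330000 × 0.19 × 0.12 × 0.1 = 9872.4 kJ m⁻²
Total at Population P: 508.32 + 9872.4 = 10380.72 kJ m⁻²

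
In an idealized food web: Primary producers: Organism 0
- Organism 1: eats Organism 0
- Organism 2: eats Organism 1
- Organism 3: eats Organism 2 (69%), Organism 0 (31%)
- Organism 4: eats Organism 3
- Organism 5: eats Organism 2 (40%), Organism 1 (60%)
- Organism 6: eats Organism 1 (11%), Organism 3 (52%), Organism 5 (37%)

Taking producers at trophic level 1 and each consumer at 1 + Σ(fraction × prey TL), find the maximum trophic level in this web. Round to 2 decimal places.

4.38

Organism 1: 1 + 1 = 2
Organism 2: 1 + 2 = 3
Organism 3: 1 + (0.69×3 + 0.31×1) = 3.38
Organism 4: 1 + 3.38 = 4.38
Organism 5: 1 + (0.4×3 + 0.6×2) = 3.4
Organism 6: 1 + (0.11×2 + 0.52×3.38 + 0.37×3.4) = 4.2356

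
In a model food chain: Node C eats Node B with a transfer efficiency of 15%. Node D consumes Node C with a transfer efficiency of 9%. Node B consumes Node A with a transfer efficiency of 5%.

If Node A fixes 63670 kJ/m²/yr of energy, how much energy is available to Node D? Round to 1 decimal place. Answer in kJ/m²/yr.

Node B: 63670 × 0.05 = 3183.5 kJ/m²/yr
Node C: 3183.5 × 0.15 = 477.525 kJ/m²/yr
Node D: 477.525 × 0.09 = 42.97725 kJ/m²/yr

43.0 kJ/m²/yr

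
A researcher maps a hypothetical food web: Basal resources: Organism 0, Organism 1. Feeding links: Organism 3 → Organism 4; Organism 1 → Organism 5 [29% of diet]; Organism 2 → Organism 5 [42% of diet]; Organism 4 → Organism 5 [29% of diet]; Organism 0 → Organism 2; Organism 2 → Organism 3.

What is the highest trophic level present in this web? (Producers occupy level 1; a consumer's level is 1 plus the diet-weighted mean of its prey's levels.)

Organism 2: 1 + 1 = 2
Organism 3: 1 + 2 = 3
Organism 4: 1 + 3 = 4
Organism 5: 1 + (0.29×4 + 0.42×2 + 0.29×1) = 3.29

4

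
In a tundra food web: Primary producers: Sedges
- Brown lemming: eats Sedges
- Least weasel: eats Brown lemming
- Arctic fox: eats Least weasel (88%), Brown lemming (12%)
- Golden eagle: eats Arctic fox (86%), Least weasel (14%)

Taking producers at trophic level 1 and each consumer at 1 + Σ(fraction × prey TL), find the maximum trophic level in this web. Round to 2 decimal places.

4.76

Brown lemming: 1 + 1 = 2
Least weasel: 1 + 2 = 3
Arctic fox: 1 + (0.88×3 + 0.12×2) = 3.88
Golden eagle: 1 + (0.86×3.88 + 0.14×3) = 4.7568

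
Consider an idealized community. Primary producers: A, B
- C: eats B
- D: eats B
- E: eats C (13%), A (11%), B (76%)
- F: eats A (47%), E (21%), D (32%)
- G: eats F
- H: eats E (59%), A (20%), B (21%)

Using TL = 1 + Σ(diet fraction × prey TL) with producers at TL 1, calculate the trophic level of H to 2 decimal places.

C: 1 + 1 = 2
D: 1 + 1 = 2
E: 1 + (0.13×2 + 0.11×1 + 0.76×1) = 2.13
F: 1 + (0.47×1 + 0.21×2.13 + 0.32×2) = 2.5573
G: 1 + 2.5573 = 3.5573
H: 1 + (0.59×2.13 + 0.2×1 + 0.21×1) = 2.6667

2.67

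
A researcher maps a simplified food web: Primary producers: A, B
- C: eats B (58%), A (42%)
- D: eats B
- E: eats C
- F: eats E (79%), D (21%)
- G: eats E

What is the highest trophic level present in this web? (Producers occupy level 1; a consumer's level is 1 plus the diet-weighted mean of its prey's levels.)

4

C: 1 + (0.58×1 + 0.42×1) = 2
D: 1 + 1 = 2
E: 1 + 2 = 3
F: 1 + (0.79×3 + 0.21×2) = 3.79
G: 1 + 3 = 4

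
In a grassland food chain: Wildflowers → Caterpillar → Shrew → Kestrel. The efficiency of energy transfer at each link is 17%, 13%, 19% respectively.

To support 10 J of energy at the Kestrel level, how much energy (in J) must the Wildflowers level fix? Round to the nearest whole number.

2382 J

Cumulative transfer efficiency: 0.17 × 0.13 × 0.19 = 0.004199
Wildflowers energy = 10 / 0.004199 = 2382 J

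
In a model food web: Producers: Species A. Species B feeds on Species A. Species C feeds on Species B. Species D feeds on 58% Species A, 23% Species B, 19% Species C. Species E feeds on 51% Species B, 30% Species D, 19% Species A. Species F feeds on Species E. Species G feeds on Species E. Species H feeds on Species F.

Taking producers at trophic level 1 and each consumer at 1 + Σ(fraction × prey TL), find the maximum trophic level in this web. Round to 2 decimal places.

4.99

Species B: 1 + 1 = 2
Species C: 1 + 2 = 3
Species D: 1 + (0.58×1 + 0.23×2 + 0.19×3) = 2.61
Species E: 1 + (0.51×2 + 0.3×2.61 + 0.19×1) = 2.993
Species F: 1 + 2.993 = 3.993
Species G: 1 + 2.993 = 3.993
Species H: 1 + 3.993 = 4.993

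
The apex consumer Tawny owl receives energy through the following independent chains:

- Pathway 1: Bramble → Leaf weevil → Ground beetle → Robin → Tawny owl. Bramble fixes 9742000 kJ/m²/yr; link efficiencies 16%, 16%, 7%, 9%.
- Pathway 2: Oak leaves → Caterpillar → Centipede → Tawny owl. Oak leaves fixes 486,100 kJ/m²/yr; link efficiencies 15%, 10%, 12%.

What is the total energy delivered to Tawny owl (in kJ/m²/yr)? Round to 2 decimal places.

Pathway 1: 9742000 × 0.16 × 0.16 × 0.07 × 0.09 = 1571.18976 kJ/m²/yr
Pathway 2: 486100 × 0.15 × 0.1 × 0.12 = 874.98 kJ/m²/yr
Total at Tawny owl: 1571.18976 + 874.98 = 2446.16976 kJ/m²/yr

2446.17 kJ/m²/yr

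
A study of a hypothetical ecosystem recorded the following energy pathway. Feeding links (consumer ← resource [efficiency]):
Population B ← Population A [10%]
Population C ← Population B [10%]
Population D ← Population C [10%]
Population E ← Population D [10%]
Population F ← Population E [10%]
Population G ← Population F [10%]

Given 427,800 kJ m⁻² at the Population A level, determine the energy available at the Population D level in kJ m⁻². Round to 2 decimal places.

Population B: 427800 × 0.1 = 42780 kJ m⁻²
Population C: 42780 × 0.1 = 4278 kJ m⁻²
Population D: 4278 × 0.1 = 427.8 kJ m⁻²

427.80 kJ m⁻²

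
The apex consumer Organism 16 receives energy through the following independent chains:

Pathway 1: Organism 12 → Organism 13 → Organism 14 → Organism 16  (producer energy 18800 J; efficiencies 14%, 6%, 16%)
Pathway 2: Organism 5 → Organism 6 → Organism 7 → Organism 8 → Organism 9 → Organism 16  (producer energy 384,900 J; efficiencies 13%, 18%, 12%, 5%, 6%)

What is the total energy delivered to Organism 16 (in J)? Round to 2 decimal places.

Pathway 1: 18800 × 0.14 × 0.06 × 0.16 = 25.2672 J
Pathway 2: 384900 × 0.13 × 0.18 × 0.12 × 0.05 × 0.06 = 3.2423976 J
Total at Organism 16: 25.2672 + 3.2423976 = 28.5095976 J

28.51 J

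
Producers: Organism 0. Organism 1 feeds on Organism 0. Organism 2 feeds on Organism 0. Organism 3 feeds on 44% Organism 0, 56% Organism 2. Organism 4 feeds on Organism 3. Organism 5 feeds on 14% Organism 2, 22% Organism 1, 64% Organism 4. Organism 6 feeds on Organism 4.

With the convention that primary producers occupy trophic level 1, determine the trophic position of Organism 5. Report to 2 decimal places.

Organism 1: 1 + 1 = 2
Organism 2: 1 + 1 = 2
Organism 3: 1 + (0.44×1 + 0.56×2) = 2.56
Organism 4: 1 + 2.56 = 3.56
Organism 5: 1 + (0.14×2 + 0.22×2 + 0.64×3.56) = 3.9984
Organism 6: 1 + 3.56 = 4.56

4.00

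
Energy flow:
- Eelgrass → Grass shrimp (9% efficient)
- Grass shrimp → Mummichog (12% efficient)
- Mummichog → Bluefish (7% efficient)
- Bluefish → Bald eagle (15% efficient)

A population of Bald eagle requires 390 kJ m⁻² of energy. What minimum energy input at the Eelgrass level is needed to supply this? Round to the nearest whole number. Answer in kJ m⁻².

Cumulative transfer efficiency: 0.09 × 0.12 × 0.07 × 0.15 = 0.0001134
Eelgrass energy = 390 / 0.0001134 = 3439153 kJ m⁻²

3439153 kJ m⁻²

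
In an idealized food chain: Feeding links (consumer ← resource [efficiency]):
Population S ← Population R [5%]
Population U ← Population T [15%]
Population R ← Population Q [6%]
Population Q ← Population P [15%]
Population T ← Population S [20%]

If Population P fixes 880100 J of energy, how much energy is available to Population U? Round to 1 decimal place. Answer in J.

11.9 J

Population Q: 880100 × 0.15 = 132015 J
Population R: 132015 × 0.06 = 7920.9 J
Population S: 7920.9 × 0.05 = 396.045 J
Population T: 396.045 × 0.2 = 79.209 J
Population U: 79.209 × 0.15 = 11.88135 J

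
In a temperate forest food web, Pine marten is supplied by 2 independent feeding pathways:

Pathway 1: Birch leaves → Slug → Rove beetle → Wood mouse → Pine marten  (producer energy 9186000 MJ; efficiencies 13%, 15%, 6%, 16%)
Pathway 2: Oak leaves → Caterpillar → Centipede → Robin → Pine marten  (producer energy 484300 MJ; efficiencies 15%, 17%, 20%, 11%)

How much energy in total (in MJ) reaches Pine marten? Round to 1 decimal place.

Pathway 1: 9186000 × 0.13 × 0.15 × 0.06 × 0.16 = 1719.6192 MJ
Pathway 2: 484300 × 0.15 × 0.17 × 0.2 × 0.11 = 271.6923 MJ
Total at Pine marten: 1719.6192 + 271.6923 = 1991.3115 MJ

1991.3 MJ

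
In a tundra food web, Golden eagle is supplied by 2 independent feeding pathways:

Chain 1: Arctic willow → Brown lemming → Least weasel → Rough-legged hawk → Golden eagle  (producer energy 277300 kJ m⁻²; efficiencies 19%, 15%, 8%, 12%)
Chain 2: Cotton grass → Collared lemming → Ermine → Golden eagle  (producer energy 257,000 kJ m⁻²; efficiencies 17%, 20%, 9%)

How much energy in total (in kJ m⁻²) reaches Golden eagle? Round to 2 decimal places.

862.29 kJ m⁻²

Chain 1: 277300 × 0.19 × 0.15 × 0.08 × 0.12 = 75.86928 kJ m⁻²
Chain 2: 257000 × 0.17 × 0.2 × 0.09 = 786.42 kJ m⁻²
Total at Golden eagle: 75.86928 + 786.42 = 862.28928 kJ m⁻²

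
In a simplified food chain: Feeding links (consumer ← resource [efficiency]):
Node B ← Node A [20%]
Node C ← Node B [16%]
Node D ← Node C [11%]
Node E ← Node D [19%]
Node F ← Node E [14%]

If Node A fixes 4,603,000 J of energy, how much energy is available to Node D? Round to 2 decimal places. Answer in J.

Node B: 4603000 × 0.2 = 920600 J
Node C: 920600 × 0.16 = 147296 J
Node D: 147296 × 0.11 = 16202.56 J

16202.56 J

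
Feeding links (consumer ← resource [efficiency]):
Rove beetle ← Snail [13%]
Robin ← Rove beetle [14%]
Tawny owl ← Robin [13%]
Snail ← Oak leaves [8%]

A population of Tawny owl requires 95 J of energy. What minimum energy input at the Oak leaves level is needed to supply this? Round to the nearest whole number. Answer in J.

501902 J

Cumulative transfer efficiency: 0.08 × 0.13 × 0.14 × 0.13 = 0.00018928
Oak leaves energy = 95 / 0.00018928 = 501902 J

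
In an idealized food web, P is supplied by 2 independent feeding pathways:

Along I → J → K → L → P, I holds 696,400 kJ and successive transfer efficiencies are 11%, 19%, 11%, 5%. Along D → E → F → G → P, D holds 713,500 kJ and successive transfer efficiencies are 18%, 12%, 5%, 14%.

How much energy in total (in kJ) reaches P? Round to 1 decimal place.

187.9 kJ

Via I: 696400 × 0.11 × 0.19 × 0.11 × 0.05 = 80.05118 kJ
Via D: 713500 × 0.18 × 0.12 × 0.05 × 0.14 = 107.8812 kJ
Total at P: 80.05118 + 107.8812 = 187.93238 kJ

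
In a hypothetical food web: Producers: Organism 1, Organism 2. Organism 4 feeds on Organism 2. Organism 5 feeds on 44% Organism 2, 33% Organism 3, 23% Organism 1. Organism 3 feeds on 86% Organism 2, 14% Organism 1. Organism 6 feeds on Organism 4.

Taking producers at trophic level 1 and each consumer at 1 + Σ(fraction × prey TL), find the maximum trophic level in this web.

Organism 3: 1 + (0.86×1 + 0.14×1) = 2
Organism 4: 1 + 1 = 2
Organism 5: 1 + (0.44×1 + 0.33×2 + 0.23×1) = 2.33
Organism 6: 1 + 2 = 3

3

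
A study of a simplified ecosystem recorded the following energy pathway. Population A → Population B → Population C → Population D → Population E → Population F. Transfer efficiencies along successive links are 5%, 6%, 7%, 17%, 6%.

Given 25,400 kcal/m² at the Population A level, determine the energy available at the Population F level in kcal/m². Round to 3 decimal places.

0.054 kcal/m²

Population B: 25400 × 0.05 = 1270 kcal/m²
Population C: 1270 × 0.06 = 76.2 kcal/m²
Population D: 76.2 × 0.07 = 5.334 kcal/m²
Population E: 5.334 × 0.17 = 0.90678 kcal/m²
Population F: 0.90678 × 0.06 = 0.0544068 kcal/m²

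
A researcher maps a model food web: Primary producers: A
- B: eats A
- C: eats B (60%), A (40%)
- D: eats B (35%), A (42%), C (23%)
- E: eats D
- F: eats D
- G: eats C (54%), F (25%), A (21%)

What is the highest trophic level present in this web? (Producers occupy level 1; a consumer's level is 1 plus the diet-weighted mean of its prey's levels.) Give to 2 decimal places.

B: 1 + 1 = 2
C: 1 + (0.6×2 + 0.4×1) = 2.6
D: 1 + (0.35×2 + 0.42×1 + 0.23×2.6) = 2.718
E: 1 + 2.718 = 3.718
F: 1 + 2.718 = 3.718
G: 1 + (0.54×2.6 + 0.25×3.718 + 0.21×1) = 3.5435

3.72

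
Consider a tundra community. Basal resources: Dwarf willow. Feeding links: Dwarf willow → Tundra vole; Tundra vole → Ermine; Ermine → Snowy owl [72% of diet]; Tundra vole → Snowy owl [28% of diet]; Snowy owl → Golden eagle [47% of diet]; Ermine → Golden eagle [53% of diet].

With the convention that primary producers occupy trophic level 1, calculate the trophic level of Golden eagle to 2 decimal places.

4.34

Tundra vole: 1 + 1 = 2
Ermine: 1 + 2 = 3
Snowy owl: 1 + (0.72×3 + 0.28×2) = 3.72
Golden eagle: 1 + (0.47×3.72 + 0.53×3) = 4.3384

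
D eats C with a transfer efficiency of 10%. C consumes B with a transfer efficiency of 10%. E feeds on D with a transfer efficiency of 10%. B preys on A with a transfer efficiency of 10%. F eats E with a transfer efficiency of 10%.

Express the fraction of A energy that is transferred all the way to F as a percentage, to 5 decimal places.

0.00100%

Product of link efficiencies: 0.1 × 0.1 × 0.1 × 0.1 × 0.1 = 0.00001
As a percentage: 0.00001 × 100 = 0.00100%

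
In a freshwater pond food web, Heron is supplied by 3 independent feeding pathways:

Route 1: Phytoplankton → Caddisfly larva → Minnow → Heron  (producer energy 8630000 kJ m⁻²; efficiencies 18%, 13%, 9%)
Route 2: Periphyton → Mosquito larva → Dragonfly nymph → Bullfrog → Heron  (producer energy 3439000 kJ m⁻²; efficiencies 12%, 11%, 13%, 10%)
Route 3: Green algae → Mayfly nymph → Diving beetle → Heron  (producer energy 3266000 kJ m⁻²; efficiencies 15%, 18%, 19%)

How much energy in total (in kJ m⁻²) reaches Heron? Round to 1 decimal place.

35519.5 kJ m⁻²

Route 1: 8630000 × 0.18 × 0.13 × 0.09 = 18174.78 kJ m⁻²
Route 2: 3439000 × 0.12 × 0.11 × 0.13 × 0.1 = 590.1324 kJ m⁻²
Route 3: 3266000 × 0.15 × 0.18 × 0.19 = 16754.58 kJ m⁻²
Total at Heron: 18174.78 + 590.1324 + 16754.58 = 35519.4924 kJ m⁻²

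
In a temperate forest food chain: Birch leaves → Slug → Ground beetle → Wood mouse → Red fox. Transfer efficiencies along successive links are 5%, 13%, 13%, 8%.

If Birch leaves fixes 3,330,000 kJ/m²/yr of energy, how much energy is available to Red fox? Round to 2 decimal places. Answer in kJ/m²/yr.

Slug: 3330000 × 0.05 = 166500 kJ/m²/yr
Ground beetle: 166500 × 0.13 = 21645 kJ/m²/yr
Wood mouse: 21645 × 0.13 = 2813.85 kJ/m²/yr
Red fox: 2813.85 × 0.08 = 225.108 kJ/m²/yr

225.11 kJ/m²/yr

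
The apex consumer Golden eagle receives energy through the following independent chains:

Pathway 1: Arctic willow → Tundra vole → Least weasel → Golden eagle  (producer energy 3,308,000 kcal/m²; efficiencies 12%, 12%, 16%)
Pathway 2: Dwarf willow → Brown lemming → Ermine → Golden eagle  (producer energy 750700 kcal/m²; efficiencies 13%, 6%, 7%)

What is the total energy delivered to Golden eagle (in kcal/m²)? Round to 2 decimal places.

Pathway 1: 3308000 × 0.12 × 0.12 × 0.16 = 7621.632 kcal/m²
Pathway 2: 750700 × 0.13 × 0.06 × 0.07 = 409.8822 kcal/m²
Total at Golden eagle: 7621.632 + 409.8822 = 8031.5142 kcal/m²

8031.51 kcal/m²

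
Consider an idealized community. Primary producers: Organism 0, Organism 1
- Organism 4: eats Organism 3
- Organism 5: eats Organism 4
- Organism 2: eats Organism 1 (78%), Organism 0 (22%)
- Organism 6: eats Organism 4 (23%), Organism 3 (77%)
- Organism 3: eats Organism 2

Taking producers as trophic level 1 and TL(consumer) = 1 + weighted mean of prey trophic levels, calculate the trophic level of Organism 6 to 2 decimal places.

Organism 2: 1 + (0.78×1 + 0.22×1) = 2
Organism 3: 1 + 2 = 3
Organism 4: 1 + 3 = 4
Organism 5: 1 + 4 = 5
Organism 6: 1 + (0.23×4 + 0.77×3) = 4.23

4.23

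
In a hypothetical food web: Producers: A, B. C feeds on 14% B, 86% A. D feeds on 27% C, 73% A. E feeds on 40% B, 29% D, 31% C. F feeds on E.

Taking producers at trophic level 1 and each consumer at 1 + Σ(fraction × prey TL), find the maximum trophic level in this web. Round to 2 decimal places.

C: 1 + (0.14×1 + 0.86×1) = 2
D: 1 + (0.27×2 + 0.73×1) = 2.27
E: 1 + (0.4×1 + 0.29×2.27 + 0.31×2) = 2.6783
F: 1 + 2.6783 = 3.6783

3.68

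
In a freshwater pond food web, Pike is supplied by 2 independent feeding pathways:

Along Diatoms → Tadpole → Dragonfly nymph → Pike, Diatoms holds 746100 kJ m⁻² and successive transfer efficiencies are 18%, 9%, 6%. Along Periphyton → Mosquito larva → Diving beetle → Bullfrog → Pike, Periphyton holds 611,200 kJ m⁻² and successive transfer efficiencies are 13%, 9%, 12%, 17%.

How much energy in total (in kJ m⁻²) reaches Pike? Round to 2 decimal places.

Via Diatoms: 746100 × 0.18 × 0.09 × 0.06 = 725.2092 kJ m⁻²
Via Periphyton: 611200 × 0.13 × 0.09 × 0.12 × 0.17 = 145.881216 kJ m⁻²
Total at Pike: 725.2092 + 145.881216 = 871.090416 kJ m⁻²

871.09 kJ m⁻²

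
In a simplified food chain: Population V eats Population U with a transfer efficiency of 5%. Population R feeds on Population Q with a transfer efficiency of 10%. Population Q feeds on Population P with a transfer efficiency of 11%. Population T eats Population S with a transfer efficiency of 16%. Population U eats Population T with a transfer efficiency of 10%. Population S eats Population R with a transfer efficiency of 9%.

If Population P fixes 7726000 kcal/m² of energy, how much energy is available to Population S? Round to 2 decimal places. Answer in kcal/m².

7648.74 kcal/m²

Population Q: 7726000 × 0.11 = 849860 kcal/m²
Population R: 849860 × 0.1 = 84986 kcal/m²
Population S: 84986 × 0.09 = 7648.74 kcal/m²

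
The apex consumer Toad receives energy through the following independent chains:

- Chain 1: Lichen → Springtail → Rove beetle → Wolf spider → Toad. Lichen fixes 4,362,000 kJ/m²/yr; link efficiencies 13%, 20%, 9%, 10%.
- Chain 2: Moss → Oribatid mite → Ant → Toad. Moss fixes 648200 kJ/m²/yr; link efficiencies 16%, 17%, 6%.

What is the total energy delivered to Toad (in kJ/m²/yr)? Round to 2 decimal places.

2078.57 kJ/m²/yr

Chain 1: 4362000 × 0.13 × 0.2 × 0.09 × 0.1 = 1020.708 kJ/m²/yr
Chain 2: 648200 × 0.16 × 0.17 × 0.06 = 1057.8624 kJ/m²/yr
Total at Toad: 1020.708 + 1057.8624 = 2078.5704 kJ/m²/yr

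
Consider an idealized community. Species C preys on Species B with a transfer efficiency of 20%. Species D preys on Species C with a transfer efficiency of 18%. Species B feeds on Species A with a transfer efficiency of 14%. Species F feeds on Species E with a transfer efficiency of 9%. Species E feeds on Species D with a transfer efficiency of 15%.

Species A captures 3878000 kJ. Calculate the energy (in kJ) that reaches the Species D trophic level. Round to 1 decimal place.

19545.1 kJ

Species B: 3878000 × 0.14 = 542920 kJ
Species C: 542920 × 0.2 = 108584 kJ
Species D: 108584 × 0.18 = 19545.12 kJ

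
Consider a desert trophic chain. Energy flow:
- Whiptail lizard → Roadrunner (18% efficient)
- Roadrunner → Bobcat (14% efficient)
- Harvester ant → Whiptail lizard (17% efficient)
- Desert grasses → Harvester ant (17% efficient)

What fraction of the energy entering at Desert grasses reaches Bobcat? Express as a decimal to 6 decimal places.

Product of link efficiencies: 0.17 × 0.17 × 0.18 × 0.14 = 0.00072828

0.000728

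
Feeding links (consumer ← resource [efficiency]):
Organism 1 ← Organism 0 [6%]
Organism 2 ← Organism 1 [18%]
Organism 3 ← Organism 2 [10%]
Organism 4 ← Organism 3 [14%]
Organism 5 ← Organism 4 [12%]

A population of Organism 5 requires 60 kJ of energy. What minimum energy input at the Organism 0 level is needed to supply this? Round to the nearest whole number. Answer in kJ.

3306878 kJ

Cumulative transfer efficiency: 0.06 × 0.18 × 0.1 × 0.14 × 0.12 = 0.000018144
Organism 0 energy = 60 / 0.000018144 = 3306878 kJ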